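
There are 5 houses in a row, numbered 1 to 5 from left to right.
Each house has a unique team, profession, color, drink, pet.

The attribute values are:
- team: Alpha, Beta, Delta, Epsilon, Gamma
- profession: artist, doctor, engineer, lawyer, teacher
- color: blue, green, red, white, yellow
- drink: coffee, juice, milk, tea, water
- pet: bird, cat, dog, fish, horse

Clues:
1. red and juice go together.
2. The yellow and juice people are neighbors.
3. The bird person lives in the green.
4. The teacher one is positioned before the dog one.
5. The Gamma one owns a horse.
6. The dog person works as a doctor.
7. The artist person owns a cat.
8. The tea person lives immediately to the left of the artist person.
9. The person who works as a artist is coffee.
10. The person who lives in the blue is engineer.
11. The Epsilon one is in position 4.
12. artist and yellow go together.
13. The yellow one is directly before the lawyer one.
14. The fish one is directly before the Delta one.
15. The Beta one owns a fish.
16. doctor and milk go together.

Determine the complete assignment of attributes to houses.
Solution:

House | Team | Profession | Color | Drink | Pet
-----------------------------------------------
  1   | Beta | engineer | blue | tea | fish
  2   | Delta | artist | yellow | coffee | cat
  3   | Gamma | lawyer | red | juice | horse
  4   | Epsilon | teacher | green | water | bird
  5   | Alpha | doctor | white | milk | dog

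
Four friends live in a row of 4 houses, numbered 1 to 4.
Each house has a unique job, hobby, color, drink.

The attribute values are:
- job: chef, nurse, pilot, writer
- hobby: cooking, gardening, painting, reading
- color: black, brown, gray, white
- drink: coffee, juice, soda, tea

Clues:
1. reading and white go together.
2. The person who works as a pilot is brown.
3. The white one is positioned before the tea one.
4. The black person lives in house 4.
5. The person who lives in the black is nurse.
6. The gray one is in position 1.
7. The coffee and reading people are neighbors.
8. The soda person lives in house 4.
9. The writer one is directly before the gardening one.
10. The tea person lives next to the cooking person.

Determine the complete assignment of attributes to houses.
Solution:

House | Job | Hobby | Color | Drink
-----------------------------------
  1   | chef | painting | gray | coffee
  2   | writer | reading | white | juice
  3   | pilot | gardening | brown | tea
  4   | nurse | cooking | black | soda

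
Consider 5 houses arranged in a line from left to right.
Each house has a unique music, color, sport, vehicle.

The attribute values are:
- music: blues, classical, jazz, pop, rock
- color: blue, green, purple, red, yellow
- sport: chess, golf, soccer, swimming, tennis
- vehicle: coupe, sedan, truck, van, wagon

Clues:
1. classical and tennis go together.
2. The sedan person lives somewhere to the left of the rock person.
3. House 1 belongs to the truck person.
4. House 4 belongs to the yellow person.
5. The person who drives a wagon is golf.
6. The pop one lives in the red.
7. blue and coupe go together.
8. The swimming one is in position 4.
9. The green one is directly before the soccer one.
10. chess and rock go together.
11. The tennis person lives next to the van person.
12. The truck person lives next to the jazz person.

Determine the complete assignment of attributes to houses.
Solution:

House | Music | Color | Sport | Vehicle
---------------------------------------
  1   | classical | green | tennis | truck
  2   | jazz | purple | soccer | van
  3   | pop | red | golf | wagon
  4   | blues | yellow | swimming | sedan
  5   | rock | blue | chess | coupe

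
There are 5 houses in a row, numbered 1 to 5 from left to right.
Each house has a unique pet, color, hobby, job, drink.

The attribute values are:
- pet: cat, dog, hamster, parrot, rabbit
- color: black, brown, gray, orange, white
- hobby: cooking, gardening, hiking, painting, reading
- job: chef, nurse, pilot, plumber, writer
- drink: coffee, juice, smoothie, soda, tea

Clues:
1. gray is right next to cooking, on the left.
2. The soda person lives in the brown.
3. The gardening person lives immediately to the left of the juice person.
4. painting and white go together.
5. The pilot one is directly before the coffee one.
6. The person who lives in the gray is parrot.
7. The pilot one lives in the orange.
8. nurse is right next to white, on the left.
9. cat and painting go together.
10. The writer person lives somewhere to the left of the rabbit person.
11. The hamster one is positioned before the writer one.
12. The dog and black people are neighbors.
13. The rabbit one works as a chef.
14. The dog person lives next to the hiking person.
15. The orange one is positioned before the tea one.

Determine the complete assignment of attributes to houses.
Solution:

House | Pet | Color | Hobby | Job | Drink
-----------------------------------------
  1   | parrot | gray | gardening | plumber | smoothie
  2   | dog | orange | cooking | pilot | juice
  3   | hamster | black | hiking | nurse | coffee
  4   | cat | white | painting | writer | tea
  5   | rabbit | brown | reading | chef | soda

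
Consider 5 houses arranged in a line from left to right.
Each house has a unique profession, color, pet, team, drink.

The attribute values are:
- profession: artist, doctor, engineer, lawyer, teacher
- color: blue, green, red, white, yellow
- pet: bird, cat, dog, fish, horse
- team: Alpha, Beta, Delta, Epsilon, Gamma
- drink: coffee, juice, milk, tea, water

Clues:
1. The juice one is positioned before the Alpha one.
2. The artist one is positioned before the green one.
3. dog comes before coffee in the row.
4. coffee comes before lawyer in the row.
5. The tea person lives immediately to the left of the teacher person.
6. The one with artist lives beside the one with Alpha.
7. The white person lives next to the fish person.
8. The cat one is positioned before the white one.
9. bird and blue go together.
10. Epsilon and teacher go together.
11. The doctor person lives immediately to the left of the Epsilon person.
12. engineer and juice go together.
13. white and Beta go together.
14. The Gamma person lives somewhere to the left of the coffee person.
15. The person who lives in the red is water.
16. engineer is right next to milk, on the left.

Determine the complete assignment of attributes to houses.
Solution:

House | Profession | Color | Pet | Team | Drink
-----------------------------------------------
  1   | engineer | yellow | cat | Gamma | juice
  2   | artist | white | dog | Beta | milk
  3   | doctor | green | fish | Alpha | tea
  4   | teacher | blue | bird | Epsilon | coffee
  5   | lawyer | red | horse | Delta | water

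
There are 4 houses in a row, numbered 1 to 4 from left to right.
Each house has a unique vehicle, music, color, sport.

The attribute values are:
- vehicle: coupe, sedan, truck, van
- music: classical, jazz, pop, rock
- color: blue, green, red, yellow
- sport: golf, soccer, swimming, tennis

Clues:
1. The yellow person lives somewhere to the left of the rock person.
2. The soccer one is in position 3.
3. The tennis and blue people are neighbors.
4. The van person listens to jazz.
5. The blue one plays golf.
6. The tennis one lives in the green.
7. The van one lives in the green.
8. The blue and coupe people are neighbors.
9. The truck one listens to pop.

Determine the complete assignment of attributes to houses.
Solution:

House | Vehicle | Music | Color | Sport
---------------------------------------
  1   | van | jazz | green | tennis
  2   | truck | pop | blue | golf
  3   | coupe | classical | yellow | soccer
  4   | sedan | rock | red | swimming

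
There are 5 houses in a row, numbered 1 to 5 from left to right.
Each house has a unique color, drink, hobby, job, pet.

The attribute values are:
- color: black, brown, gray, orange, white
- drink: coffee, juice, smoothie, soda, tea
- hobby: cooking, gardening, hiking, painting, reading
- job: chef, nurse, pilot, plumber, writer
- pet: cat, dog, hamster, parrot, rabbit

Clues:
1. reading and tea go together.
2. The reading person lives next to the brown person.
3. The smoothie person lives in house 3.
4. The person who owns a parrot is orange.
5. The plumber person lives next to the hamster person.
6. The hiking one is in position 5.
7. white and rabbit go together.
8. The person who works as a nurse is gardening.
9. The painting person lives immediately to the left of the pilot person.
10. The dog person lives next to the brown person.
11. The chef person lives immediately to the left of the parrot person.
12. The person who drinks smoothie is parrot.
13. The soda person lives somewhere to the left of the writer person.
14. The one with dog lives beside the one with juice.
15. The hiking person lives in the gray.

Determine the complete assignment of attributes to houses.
Solution:

House | Color | Drink | Hobby | Job | Pet
-----------------------------------------
  1   | black | tea | reading | plumber | dog
  2   | brown | juice | painting | chef | hamster
  3   | orange | smoothie | cooking | pilot | parrot
  4   | white | soda | gardening | nurse | rabbit
  5   | gray | coffee | hiking | writer | cat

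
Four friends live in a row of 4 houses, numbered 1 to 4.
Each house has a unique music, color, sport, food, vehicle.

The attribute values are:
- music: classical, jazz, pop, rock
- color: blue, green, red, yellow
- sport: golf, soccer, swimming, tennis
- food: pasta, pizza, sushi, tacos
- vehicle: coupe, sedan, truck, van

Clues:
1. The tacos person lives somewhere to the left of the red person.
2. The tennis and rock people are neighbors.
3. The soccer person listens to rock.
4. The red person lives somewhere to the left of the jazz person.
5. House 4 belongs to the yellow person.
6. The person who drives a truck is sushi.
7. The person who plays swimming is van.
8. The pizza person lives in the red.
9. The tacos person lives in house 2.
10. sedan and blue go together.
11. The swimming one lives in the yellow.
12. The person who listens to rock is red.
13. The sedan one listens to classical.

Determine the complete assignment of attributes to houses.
Solution:

House | Music | Color | Sport | Food | Vehicle
----------------------------------------------
  1   | pop | green | golf | sushi | truck
  2   | classical | blue | tennis | tacos | sedan
  3   | rock | red | soccer | pizza | coupe
  4   | jazz | yellow | swimming | pasta | van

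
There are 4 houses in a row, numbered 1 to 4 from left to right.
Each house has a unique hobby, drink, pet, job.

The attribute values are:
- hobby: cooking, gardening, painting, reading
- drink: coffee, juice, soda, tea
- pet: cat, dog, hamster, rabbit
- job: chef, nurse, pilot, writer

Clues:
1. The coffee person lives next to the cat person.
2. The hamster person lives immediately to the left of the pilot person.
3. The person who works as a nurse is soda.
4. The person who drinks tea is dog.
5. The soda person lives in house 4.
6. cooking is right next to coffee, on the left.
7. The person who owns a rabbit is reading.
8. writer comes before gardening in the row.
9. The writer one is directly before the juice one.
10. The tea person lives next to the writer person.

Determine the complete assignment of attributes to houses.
Solution:

House | Hobby | Drink | Pet | Job
---------------------------------
  1   | cooking | tea | dog | chef
  2   | painting | coffee | hamster | writer
  3   | gardening | juice | cat | pilot
  4   | reading | soda | rabbit | nurse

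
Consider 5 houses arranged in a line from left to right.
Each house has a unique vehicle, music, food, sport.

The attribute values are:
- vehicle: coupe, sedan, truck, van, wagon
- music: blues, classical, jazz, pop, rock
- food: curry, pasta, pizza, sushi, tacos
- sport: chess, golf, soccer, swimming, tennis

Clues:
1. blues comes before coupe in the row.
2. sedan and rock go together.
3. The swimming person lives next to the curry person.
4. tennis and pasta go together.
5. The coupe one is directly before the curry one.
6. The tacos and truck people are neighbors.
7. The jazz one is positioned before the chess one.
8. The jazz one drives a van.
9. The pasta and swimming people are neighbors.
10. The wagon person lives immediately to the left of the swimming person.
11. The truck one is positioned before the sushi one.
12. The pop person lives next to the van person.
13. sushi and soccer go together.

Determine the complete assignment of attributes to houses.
Solution:

House | Vehicle | Music | Food | Sport
--------------------------------------
  1   | wagon | blues | pasta | tennis
  2   | coupe | classical | tacos | swimming
  3   | truck | pop | curry | golf
  4   | van | jazz | sushi | soccer
  5   | sedan | rock | pizza | chess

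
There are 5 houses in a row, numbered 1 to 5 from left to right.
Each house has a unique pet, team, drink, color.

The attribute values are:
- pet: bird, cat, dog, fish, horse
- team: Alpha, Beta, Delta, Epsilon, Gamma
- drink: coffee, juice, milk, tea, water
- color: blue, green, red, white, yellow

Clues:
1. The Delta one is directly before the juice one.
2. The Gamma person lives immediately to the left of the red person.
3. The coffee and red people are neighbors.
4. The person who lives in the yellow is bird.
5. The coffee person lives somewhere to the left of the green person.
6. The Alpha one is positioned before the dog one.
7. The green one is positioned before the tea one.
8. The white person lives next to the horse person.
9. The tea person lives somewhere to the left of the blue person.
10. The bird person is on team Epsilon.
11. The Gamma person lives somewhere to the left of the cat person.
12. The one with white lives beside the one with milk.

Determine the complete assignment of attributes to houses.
Solution:

House | Pet | Team | Drink | Color
----------------------------------
  1   | fish | Gamma | coffee | white
  2   | horse | Delta | milk | red
  3   | cat | Alpha | juice | green
  4   | bird | Epsilon | tea | yellow
  5   | dog | Beta | water | blue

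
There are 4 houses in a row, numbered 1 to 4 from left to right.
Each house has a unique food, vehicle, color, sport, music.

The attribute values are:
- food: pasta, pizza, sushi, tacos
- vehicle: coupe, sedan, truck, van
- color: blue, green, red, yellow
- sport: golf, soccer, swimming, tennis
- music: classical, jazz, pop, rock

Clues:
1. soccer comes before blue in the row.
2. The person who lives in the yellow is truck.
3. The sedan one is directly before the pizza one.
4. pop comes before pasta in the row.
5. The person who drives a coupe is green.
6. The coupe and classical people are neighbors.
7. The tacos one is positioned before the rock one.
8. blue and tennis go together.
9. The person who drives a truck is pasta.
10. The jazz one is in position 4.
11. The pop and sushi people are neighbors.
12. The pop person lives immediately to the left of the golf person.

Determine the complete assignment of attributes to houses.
Solution:

House | Food | Vehicle | Color | Sport | Music
----------------------------------------------
  1   | tacos | coupe | green | soccer | pop
  2   | sushi | sedan | red | golf | classical
  3   | pizza | van | blue | tennis | rock
  4   | pasta | truck | yellow | swimming | jazz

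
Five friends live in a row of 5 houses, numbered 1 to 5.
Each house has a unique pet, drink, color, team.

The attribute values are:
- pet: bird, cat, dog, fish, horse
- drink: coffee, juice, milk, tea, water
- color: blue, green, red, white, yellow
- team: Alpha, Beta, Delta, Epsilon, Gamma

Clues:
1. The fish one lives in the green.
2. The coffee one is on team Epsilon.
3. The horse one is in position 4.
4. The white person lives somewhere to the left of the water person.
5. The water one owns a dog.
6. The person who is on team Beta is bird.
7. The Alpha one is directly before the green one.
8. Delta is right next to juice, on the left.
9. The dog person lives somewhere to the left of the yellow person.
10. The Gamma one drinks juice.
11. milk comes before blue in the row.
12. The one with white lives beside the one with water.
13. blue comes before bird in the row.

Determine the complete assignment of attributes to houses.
Solution:

House | Pet | Drink | Color | Team
----------------------------------
  1   | cat | coffee | white | Epsilon
  2   | dog | water | red | Alpha
  3   | fish | milk | green | Delta
  4   | horse | juice | blue | Gamma
  5   | bird | tea | yellow | Beta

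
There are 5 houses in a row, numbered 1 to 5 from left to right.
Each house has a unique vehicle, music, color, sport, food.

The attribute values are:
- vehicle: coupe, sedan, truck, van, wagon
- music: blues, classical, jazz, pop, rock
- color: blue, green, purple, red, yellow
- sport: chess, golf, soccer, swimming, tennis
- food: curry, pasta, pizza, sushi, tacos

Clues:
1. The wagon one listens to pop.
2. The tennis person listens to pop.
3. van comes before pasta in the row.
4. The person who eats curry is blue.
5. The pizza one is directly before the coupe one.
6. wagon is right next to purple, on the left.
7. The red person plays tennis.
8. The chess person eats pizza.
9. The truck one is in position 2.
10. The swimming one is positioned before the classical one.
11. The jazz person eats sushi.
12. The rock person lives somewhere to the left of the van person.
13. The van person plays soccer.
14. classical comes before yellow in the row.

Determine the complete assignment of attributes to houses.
Solution:

House | Vehicle | Music | Color | Sport | Food
----------------------------------------------
  1   | wagon | pop | red | tennis | tacos
  2   | truck | rock | purple | chess | pizza
  3   | coupe | jazz | green | swimming | sushi
  4   | van | classical | blue | soccer | curry
  5   | sedan | blues | yellow | golf | pasta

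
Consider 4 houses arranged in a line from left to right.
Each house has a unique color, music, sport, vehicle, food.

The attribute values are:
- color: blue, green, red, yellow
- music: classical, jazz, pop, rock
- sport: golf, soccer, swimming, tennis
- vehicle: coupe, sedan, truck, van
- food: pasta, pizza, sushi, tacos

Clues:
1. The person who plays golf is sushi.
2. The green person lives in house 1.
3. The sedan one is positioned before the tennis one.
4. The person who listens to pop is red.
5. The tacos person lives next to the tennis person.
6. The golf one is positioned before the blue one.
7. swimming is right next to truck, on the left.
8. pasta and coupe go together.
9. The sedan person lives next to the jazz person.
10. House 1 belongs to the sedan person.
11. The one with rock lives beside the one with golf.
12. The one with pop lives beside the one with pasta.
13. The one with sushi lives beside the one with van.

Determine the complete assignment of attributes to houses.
Solution:

House | Color | Music | Sport | Vehicle | Food
----------------------------------------------
  1   | green | rock | swimming | sedan | pizza
  2   | yellow | jazz | golf | truck | sushi
  3   | red | pop | soccer | van | tacos
  4   | blue | classical | tennis | coupe | pasta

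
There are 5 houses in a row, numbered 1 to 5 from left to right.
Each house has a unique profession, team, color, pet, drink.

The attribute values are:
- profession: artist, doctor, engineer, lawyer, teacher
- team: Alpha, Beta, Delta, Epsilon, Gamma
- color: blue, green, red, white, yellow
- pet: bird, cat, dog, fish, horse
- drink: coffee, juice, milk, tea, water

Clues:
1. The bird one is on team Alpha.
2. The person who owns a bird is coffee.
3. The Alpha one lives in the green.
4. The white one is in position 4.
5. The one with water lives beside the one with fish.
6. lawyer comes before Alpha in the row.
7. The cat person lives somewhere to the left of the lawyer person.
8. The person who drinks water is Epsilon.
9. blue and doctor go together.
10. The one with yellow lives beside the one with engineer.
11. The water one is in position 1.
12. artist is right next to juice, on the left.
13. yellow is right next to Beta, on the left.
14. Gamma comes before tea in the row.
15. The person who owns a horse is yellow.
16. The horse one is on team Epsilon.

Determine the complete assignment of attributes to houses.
Solution:

House | Profession | Team | Color | Pet | Drink
-----------------------------------------------
  1   | artist | Epsilon | yellow | horse | water
  2   | engineer | Beta | red | fish | juice
  3   | doctor | Gamma | blue | cat | milk
  4   | lawyer | Delta | white | dog | tea
  5   | teacher | Alpha | green | bird | coffee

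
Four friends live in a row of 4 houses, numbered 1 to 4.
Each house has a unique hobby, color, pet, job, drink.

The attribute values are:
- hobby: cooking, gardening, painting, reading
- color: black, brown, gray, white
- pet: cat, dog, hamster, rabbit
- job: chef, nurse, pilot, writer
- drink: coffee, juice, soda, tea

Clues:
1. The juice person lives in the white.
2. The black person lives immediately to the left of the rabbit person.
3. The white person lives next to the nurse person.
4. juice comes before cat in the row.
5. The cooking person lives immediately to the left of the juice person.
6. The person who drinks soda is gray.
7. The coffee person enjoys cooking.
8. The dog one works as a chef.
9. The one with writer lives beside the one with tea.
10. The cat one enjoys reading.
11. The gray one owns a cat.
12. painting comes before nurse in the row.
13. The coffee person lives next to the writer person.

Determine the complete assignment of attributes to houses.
Solution:

House | Hobby | Color | Pet | Job | Drink
-----------------------------------------
  1   | cooking | black | dog | chef | coffee
  2   | painting | white | rabbit | writer | juice
  3   | gardening | brown | hamster | nurse | tea
  4   | reading | gray | cat | pilot | soda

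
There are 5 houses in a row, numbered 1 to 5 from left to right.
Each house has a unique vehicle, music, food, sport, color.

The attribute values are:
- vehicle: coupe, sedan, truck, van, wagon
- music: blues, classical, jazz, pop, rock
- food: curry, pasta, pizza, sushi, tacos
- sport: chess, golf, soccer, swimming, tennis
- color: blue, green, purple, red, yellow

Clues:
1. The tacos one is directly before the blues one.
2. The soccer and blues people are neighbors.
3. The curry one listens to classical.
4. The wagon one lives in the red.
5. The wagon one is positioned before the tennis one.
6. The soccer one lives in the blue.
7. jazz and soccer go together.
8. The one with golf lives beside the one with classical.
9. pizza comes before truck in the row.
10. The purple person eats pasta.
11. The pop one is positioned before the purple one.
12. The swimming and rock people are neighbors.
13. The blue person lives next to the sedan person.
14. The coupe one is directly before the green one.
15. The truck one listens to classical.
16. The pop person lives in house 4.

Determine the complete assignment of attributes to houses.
Solution:

House | Vehicle | Music | Food | Sport | Color
----------------------------------------------
  1   | coupe | jazz | tacos | soccer | blue
  2   | sedan | blues | pizza | golf | green
  3   | truck | classical | curry | chess | yellow
  4   | wagon | pop | sushi | swimming | red
  5   | van | rock | pasta | tennis | purple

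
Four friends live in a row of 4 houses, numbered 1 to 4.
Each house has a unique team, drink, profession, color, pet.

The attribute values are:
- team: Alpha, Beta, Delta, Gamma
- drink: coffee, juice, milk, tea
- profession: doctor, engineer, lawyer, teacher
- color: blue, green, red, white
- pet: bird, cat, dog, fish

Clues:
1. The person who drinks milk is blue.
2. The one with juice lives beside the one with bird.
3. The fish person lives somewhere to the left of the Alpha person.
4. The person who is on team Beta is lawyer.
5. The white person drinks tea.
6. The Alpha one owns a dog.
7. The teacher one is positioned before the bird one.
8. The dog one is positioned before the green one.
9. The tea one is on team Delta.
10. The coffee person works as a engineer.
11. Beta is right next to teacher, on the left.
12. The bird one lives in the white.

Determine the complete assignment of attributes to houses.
Solution:

House | Team | Drink | Profession | Color | Pet
-----------------------------------------------
  1   | Beta | milk | lawyer | blue | fish
  2   | Alpha | juice | teacher | red | dog
  3   | Delta | tea | doctor | white | bird
  4   | Gamma | coffee | engineer | green | cat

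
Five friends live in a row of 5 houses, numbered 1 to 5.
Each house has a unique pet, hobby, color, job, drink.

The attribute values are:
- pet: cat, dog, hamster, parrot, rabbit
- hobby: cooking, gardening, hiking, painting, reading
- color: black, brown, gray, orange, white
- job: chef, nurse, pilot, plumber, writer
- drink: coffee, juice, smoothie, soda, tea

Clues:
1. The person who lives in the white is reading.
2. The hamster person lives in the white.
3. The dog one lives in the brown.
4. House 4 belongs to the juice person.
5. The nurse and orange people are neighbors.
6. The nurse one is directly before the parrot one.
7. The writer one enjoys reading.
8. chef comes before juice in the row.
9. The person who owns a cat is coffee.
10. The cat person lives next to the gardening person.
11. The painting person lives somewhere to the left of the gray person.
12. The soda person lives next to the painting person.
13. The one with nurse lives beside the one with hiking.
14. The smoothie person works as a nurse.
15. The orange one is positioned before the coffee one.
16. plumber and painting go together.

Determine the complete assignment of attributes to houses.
Solution:

House | Pet | Hobby | Color | Job | Drink
-----------------------------------------
  1   | dog | cooking | brown | nurse | smoothie
  2   | parrot | hiking | orange | chef | soda
  3   | cat | painting | black | plumber | coffee
  4   | rabbit | gardening | gray | pilot | juice
  5   | hamster | reading | white | writer | tea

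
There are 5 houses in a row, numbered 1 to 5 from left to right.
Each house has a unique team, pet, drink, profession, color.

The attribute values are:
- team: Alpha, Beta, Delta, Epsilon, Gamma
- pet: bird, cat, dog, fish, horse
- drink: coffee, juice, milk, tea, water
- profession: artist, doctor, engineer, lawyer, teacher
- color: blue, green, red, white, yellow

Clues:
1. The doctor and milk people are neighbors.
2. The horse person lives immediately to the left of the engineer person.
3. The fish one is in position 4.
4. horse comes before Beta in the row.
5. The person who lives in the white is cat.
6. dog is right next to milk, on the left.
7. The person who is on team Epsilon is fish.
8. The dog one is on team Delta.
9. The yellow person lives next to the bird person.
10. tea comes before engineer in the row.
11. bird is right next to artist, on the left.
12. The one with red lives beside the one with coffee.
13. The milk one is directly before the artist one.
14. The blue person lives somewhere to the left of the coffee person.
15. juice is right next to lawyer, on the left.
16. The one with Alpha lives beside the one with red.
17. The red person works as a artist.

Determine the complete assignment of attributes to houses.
Solution:

House | Team | Pet | Drink | Profession | Color
-----------------------------------------------
  1   | Delta | dog | juice | doctor | yellow
  2   | Alpha | bird | milk | lawyer | blue
  3   | Gamma | horse | tea | artist | red
  4   | Epsilon | fish | coffee | engineer | green
  5   | Beta | cat | water | teacher | white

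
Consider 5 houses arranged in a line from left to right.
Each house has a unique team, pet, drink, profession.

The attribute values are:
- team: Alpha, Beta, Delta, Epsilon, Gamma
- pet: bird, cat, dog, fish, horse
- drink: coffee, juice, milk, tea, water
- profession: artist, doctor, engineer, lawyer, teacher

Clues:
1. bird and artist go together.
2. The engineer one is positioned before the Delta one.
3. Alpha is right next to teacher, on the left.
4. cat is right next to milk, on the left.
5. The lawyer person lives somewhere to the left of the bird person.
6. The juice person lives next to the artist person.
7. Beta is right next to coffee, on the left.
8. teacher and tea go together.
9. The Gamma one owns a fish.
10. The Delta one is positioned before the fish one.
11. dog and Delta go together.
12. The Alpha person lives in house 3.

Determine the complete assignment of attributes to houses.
Solution:

House | Team | Pet | Drink | Profession
---------------------------------------
  1   | Epsilon | cat | juice | lawyer
  2   | Beta | bird | milk | artist
  3   | Alpha | horse | coffee | engineer
  4   | Delta | dog | tea | teacher
  5   | Gamma | fish | water | doctor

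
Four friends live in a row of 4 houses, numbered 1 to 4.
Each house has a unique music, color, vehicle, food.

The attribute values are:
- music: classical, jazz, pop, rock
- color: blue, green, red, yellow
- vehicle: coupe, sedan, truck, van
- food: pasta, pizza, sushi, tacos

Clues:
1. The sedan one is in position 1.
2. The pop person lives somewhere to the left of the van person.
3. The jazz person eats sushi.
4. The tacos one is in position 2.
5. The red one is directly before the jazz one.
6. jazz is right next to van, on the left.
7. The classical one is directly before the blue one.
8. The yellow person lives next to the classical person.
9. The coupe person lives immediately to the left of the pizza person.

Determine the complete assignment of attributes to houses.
Solution:

House | Music | Color | Vehicle | Food
--------------------------------------
  1   | pop | yellow | sedan | pasta
  2   | classical | red | truck | tacos
  3   | jazz | blue | coupe | sushi
  4   | rock | green | van | pizza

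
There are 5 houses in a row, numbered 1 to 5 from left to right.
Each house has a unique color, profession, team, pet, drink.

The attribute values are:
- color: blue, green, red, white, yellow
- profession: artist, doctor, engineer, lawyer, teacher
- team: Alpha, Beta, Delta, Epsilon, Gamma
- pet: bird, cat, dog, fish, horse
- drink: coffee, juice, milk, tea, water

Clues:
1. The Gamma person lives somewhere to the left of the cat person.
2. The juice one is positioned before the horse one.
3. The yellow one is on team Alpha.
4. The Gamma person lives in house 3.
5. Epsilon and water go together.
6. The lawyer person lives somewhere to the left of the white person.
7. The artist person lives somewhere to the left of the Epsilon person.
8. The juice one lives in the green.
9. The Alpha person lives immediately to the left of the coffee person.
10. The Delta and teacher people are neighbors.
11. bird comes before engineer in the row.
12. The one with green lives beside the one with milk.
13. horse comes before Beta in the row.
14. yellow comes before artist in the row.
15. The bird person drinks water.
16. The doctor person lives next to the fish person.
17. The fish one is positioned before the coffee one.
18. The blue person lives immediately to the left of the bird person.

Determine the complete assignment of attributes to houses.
Solution:

House | Color | Profession | Team | Pet | Drink
-----------------------------------------------
  1   | green | doctor | Delta | dog | juice
  2   | yellow | teacher | Alpha | fish | milk
  3   | blue | artist | Gamma | horse | coffee
  4   | red | lawyer | Epsilon | bird | water
  5   | white | engineer | Beta | cat | tea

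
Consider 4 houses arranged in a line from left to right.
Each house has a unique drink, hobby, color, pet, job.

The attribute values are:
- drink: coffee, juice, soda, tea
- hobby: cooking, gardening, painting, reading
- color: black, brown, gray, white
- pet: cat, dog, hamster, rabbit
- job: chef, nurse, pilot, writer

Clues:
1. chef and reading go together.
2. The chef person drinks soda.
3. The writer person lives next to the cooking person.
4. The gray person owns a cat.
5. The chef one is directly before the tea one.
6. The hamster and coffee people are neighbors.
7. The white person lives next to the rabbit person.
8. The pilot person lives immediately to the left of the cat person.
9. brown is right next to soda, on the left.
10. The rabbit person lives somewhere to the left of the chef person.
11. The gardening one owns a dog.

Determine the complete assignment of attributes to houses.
Solution:

House | Drink | Hobby | Color | Pet | Job
-----------------------------------------
  1   | juice | painting | white | hamster | writer
  2   | coffee | cooking | brown | rabbit | pilot
  3   | soda | reading | gray | cat | chef
  4   | tea | gardening | black | dog | nurse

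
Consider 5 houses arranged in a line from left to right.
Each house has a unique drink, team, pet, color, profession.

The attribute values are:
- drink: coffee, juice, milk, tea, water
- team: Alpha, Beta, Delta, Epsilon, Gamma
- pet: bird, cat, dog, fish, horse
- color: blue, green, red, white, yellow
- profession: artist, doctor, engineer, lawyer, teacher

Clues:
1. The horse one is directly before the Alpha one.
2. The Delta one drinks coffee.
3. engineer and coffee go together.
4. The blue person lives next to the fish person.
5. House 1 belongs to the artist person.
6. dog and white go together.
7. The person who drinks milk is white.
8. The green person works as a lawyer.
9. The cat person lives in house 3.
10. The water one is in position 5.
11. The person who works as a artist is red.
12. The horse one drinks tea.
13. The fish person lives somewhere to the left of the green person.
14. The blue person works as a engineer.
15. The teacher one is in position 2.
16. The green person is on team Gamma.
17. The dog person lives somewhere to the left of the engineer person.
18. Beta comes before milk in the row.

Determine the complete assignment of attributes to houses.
Solution:

House | Drink | Team | Pet | Color | Profession
-----------------------------------------------
  1   | tea | Beta | horse | red | artist
  2   | milk | Alpha | dog | white | teacher
  3   | coffee | Delta | cat | blue | engineer
  4   | juice | Epsilon | fish | yellow | doctor
  5   | water | Gamma | bird | green | lawyer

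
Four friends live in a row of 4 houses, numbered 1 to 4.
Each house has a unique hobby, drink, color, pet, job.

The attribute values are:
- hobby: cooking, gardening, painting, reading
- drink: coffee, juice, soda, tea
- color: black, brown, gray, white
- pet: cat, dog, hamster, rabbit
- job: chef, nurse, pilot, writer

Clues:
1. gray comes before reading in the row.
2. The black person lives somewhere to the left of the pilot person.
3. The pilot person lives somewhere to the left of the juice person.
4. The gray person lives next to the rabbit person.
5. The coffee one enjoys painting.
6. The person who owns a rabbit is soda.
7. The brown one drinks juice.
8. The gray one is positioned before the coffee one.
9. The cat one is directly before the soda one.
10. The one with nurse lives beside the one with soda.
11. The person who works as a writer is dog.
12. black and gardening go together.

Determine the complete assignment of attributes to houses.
Solution:

House | Hobby | Drink | Color | Pet | Job
-----------------------------------------
  1   | cooking | tea | gray | cat | nurse
  2   | gardening | soda | black | rabbit | chef
  3   | painting | coffee | white | hamster | pilot
  4   | reading | juice | brown | dog | writer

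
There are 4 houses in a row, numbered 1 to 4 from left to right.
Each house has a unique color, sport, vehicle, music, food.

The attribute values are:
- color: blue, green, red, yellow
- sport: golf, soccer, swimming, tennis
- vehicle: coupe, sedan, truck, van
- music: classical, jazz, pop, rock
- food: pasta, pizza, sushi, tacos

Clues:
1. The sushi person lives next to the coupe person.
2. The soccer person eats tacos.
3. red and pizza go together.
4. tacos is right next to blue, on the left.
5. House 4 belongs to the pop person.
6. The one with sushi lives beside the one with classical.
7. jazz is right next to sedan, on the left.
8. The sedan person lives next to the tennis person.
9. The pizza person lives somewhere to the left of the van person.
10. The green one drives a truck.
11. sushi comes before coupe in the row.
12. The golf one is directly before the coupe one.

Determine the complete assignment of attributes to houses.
Solution:

House | Color | Sport | Vehicle | Music | Food
----------------------------------------------
  1   | green | soccer | truck | jazz | tacos
  2   | blue | golf | sedan | rock | sushi
  3   | red | tennis | coupe | classical | pizza
  4   | yellow | swimming | van | pop | pasta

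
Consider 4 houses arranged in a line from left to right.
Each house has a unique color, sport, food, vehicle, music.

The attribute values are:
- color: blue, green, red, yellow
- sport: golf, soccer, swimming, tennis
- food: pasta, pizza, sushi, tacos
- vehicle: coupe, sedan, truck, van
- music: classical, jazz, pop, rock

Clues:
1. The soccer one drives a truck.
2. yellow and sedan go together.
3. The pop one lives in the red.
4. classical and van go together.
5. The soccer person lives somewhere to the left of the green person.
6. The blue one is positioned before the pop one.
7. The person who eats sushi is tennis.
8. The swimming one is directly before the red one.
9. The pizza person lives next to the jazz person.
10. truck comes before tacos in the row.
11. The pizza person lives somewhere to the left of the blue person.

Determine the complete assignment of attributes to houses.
Solution:

House | Color | Sport | Food | Vehicle | Music
----------------------------------------------
  1   | yellow | golf | pizza | sedan | rock
  2   | blue | soccer | pasta | truck | jazz
  3   | green | swimming | tacos | van | classical
  4   | red | tennis | sushi | coupe | pop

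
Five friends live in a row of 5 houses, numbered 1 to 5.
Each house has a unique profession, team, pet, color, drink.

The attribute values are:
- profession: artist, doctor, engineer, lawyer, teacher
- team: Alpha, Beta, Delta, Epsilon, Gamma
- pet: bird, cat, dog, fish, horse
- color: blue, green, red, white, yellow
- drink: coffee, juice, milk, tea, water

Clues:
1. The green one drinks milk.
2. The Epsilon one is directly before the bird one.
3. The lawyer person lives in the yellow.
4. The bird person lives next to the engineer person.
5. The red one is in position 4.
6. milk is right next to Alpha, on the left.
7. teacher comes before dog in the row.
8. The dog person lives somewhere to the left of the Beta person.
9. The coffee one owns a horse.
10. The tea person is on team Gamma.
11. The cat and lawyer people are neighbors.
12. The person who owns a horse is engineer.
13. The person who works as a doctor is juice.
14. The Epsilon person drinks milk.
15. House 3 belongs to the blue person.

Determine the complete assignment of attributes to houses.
Solution:

House | Profession | Team | Pet | Color | Drink
-----------------------------------------------
  1   | teacher | Epsilon | cat | green | milk
  2   | lawyer | Alpha | bird | yellow | water
  3   | engineer | Delta | horse | blue | coffee
  4   | artist | Gamma | dog | red | tea
  5   | doctor | Beta | fish | white | juice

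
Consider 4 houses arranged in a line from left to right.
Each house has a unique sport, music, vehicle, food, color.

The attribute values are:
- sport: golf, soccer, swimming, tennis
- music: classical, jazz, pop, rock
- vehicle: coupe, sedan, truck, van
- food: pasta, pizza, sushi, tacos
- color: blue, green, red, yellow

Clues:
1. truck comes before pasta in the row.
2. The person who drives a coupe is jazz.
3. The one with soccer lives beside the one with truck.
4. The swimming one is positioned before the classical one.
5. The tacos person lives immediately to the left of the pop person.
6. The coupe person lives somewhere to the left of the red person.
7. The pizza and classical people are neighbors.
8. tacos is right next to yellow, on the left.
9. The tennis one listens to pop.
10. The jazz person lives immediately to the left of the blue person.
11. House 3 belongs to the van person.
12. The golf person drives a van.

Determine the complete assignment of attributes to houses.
Solution:

House | Sport | Music | Vehicle | Food | Color
----------------------------------------------
  1   | soccer | jazz | coupe | sushi | green
  2   | swimming | rock | truck | pizza | blue
  3   | golf | classical | van | tacos | red
  4   | tennis | pop | sedan | pasta | yellow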